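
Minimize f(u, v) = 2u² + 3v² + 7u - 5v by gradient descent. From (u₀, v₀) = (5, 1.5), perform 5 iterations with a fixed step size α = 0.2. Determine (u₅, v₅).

(-1.74784, 0.83312)

∇f = (4u + 7, 6v - 5)
(u₁, v₁) = (5, 1.5) − 0.2·(27, 4) = (-0.4, 0.7)
(u₂, v₂) = (-0.4, 0.7) − 0.2·(5.4, -0.8) = (-1.48, 0.86)
(u₃, v₃) = (-1.48, 0.86) − 0.2·(1.08, 0.16) = (-1.696, 0.828)
(u₄, v₄) = (-1.696, 0.828) − 0.2·(0.216, -0.032) = (-1.7392, 0.8344)
(u₅, v₅) = (-1.7392, 0.8344) − 0.2·(0.0432, 0.0064) = (-1.74784, 0.83312)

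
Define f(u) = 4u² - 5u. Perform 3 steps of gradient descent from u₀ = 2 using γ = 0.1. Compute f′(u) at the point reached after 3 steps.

f′(u) = 8u - 5
u₁ = 2 − 0.1·11 = 0.9
u₂ = 0.9 − 0.1·2.2 = 0.68
u₃ = 0.68 − 0.1·0.44 = 0.636
f′(u) at (0.636) = 0.088

0.088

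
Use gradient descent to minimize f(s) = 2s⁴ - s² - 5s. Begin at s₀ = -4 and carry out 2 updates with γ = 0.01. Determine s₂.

1.05819768

f′(s) = 8s³ - 2s - 5
s₁ = -4 − 0.01·(-509) = 1.09
s₂ = 1.09 − 0.01·3.180232 = 1.05819768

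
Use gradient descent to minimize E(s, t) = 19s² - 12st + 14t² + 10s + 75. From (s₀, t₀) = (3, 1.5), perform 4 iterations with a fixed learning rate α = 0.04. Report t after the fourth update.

-0.63571584

∇E = (38s - 12t + 10, -12s + 28t)
Step 1: at (3, 1.5), ∇E = (106, 6) → (3, 1.5) − 0.04·(106, 6) = (-1.24, 1.26)
Step 2: at (-1.24, 1.26), ∇E = (-52.24, 50.16) → (-1.24, 1.26) − 0.04·(-52.24, 50.16) = (0.8496, -0.7464)
Step 3: at (0.8496, -0.7464), ∇E = (51.2416, -31.0944) → (0.8496, -0.7464) − 0.04·(51.2416, -31.0944) = (-1.200064, 0.497376)
Step 4: at (-1.200064, 0.497376), ∇E = (-41.570944, 28.327296) → (-1.200064, 0.497376) − 0.04·(-41.570944, 28.327296) = (0.46277376, -0.63571584)
t = -0.63571584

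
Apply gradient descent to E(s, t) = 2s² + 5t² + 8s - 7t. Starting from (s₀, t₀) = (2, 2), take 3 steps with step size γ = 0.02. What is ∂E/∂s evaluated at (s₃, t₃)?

∇E = (4s + 8, 10t - 7)
(s₁, t₁) = (2, 2) − 0.02·(16, 13) = (1.68, 1.74)
(s₂, t₂) = (1.68, 1.74) − 0.02·(14.72, 10.4) = (1.3856, 1.532)
(s₃, t₃) = (1.3856, 1.532) − 0.02·(13.5424, 8.32) = (1.114752, 1.3656)
∂E/∂s at (1.114752, 1.3656) = 12.459008

12.459008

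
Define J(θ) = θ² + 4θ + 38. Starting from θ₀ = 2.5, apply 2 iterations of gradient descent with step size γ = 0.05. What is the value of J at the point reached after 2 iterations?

J′(θ) = 2θ + 4
Step 1: J′(2.5) = 9; θ₁ = 2.5 − 0.05·9 = 2.05
Step 2: J′(2.05) = 8.1; θ₂ = 2.05 − 0.05·8.1 = 1.645
J(1.645) = 47.286025

47.286025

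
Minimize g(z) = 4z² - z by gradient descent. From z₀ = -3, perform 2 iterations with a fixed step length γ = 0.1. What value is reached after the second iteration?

g′(z) = 8z - 1
Step 1: g′(-3) = -25; z₁ = -3 − 0.1·(-25) = -0.5
Step 2: g′(-0.5) = -5; z₂ = -0.5 − 0.1·(-5) = 0

0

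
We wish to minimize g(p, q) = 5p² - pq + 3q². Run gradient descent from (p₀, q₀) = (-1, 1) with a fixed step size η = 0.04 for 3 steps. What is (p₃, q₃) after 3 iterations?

(-0.163328, 0.38656)

∇g = (10p - q, -p + 6q)
(p₁, q₁) = (-1, 1) − 0.04·(-11, 7) = (-0.56, 0.72)
(p₂, q₂) = (-0.56, 0.72) − 0.04·(-6.32, 4.88) = (-0.3072, 0.5248)
(p₃, q₃) = (-0.3072, 0.5248) − 0.04·(-3.5968, 3.456) = (-0.163328, 0.38656)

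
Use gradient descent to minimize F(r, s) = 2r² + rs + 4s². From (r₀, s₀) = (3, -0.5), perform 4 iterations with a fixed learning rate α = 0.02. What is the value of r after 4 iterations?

∇F = (4r + s, r + 8s)
(r₁, s₁) = (3, -0.5) − 0.02·(11.5, -1) = (2.77, -0.48)
(r₂, s₂) = (2.77, -0.48) − 0.02·(10.6, -1.07) = (2.558, -0.4586)
(r₃, s₃) = (2.558, -0.4586) − 0.02·(9.7734, -1.1108) = (2.362532, -0.436384)
(r₄, s₄) = (2.362532, -0.436384) − 0.02·(9.013744, -1.12854) = (2.18225712, -0.4138132)
r = 2.18225712

2.18225712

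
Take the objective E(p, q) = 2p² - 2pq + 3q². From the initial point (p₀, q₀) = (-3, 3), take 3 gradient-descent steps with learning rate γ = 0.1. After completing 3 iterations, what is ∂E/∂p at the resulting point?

-1.2

∇E = (4p - 2q, -2p + 6q)
(p₁, q₁) = (-3, 3) − 0.1·(-18, 24) = (-1.2, 0.6)
(p₂, q₂) = (-1.2, 0.6) − 0.1·(-6, 6) = (-0.6, 0)
(p₃, q₃) = (-0.6, 0) − 0.1·(-2.4, 1.2) = (-0.36, -0.12)
∂E/∂p at (-0.36, -0.12) = -1.2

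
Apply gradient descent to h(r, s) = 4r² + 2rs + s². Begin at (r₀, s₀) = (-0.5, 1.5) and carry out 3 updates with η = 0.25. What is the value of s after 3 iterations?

∇h = (8r + 2s, 2r + 2s)
Step 1: at (-0.5, 1.5), ∇h = (-1, 2) → (-0.5, 1.5) − 0.25·(-1, 2) = (-0.25, 1)
Step 2: at (-0.25, 1), ∇h = (0, 1.5) → (-0.25, 1) − 0.25·(0, 1.5) = (-0.25, 0.625)
Step 3: at (-0.25, 0.625), ∇h = (-0.75, 0.75) → (-0.25, 0.625) − 0.25·(-0.75, 0.75) = (-0.0625, 0.4375)
s = 0.4375

0.4375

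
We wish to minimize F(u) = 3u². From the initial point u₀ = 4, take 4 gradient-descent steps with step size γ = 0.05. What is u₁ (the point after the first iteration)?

F′(u) = 6u
Step 1: F′(4) = 24; u₁ = 4 − 0.05·24 = 2.8

2.8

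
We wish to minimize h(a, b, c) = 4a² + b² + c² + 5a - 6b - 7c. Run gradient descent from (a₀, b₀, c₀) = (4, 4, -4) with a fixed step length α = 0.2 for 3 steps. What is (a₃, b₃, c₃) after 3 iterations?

(-1.624, 3.216, 1.88)

∇h = (8a + 5, 2b - 6, 2c - 7)
(a₁, b₁, c₁) = (4, 4, -4) − 0.2·(37, 2, -15) = (-3.4, 3.6, -1)
(a₂, b₂, c₂) = (-3.4, 3.6, -1) − 0.2·(-22.2, 1.2, -9) = (1.04, 3.36, 0.8)
(a₃, b₃, c₃) = (1.04, 3.36, 0.8) − 0.2·(13.32, 0.72, -5.4) = (-1.624, 3.216, 1.88)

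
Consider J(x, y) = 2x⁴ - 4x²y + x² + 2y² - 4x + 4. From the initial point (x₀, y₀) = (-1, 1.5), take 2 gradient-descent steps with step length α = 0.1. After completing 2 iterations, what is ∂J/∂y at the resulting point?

∇J = (8x³ - 8xy + 2x - 4, -4x² + 4y)
(x₁, y₁) = (-1, 1.5) − 0.1·(-2, 2) = (-0.8, 1.3)
(x₂, y₂) = (-0.8, 1.3) − 0.1·(-1.376, 2.64) = (-0.6624, 1.036)
∂J/∂y at (-0.6624, 1.036) = 2.38890496

2.38890496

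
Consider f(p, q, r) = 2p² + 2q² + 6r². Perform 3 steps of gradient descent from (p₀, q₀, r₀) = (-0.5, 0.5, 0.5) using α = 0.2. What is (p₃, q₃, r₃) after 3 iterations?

∇f = (4p, 4q, 12r)
Step 1: at (-0.5, 0.5, 0.5), ∇f = (-2, 2, 6) → (-0.5, 0.5, 0.5) − 0.2·(-2, 2, 6) = (-0.1, 0.1, -0.7)
Step 2: at (-0.1, 0.1, -0.7), ∇f = (-0.4, 0.4, -8.4) → (-0.1, 0.1, -0.7) − 0.2·(-0.4, 0.4, -8.4) = (-0.02, 0.02, 0.98)
Step 3: at (-0.02, 0.02, 0.98), ∇f = (-0.08, 0.08, 11.76) → (-0.02, 0.02, 0.98) − 0.2·(-0.08, 0.08, 11.76) = (-0.004, 0.004, -1.372)

(-0.004, 0.004, -1.372)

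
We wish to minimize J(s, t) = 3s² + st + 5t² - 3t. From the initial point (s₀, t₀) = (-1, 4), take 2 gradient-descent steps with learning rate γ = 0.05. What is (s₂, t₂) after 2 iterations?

(-0.74, 1.295)

∇J = (6s + t, s + 10t - 3)
Step 1: at (-1, 4), ∇J = (-2, 36) → (-1, 4) − 0.05·(-2, 36) = (-0.9, 2.2)
Step 2: at (-0.9, 2.2), ∇J = (-3.2, 18.1) → (-0.9, 2.2) − 0.05·(-3.2, 18.1) = (-0.74, 1.295)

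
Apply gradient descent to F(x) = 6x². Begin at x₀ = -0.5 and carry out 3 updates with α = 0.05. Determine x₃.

-0.032

F′(x) = 12x
x₁ = -0.5 − 0.05·(-6) = -0.2
x₂ = -0.2 − 0.05·(-2.4) = -0.08
x₃ = -0.08 − 0.05·(-0.96) = -0.032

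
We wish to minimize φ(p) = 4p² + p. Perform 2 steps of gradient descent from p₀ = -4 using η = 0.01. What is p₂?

φ′(p) = 8p + 1
p₁ = -4 − 0.01·(-31) = -3.69
p₂ = -3.69 − 0.01·(-28.52) = -3.4048

-3.4048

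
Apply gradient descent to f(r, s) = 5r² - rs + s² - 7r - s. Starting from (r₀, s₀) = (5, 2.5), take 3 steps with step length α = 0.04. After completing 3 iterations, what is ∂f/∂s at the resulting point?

∇f = (10r - s - 7, -r + 2s - 1)
(r₁, s₁) = (5, 2.5) − 0.04·(40.5, -1) = (3.38, 2.54)
(r₂, s₂) = (3.38, 2.54) − 0.04·(24.26, 0.7) = (2.4096, 2.512)
(r₃, s₃) = (2.4096, 2.512) − 0.04·(14.584, 1.6144) = (1.82624, 2.447424)
∂f/∂s at (1.82624, 2.447424) = 2.068608

2.068608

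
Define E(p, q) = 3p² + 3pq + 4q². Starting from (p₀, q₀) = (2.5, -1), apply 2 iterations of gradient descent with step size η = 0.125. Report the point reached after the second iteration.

(0.6015625, -0.375)

∇E = (6p + 3q, 3p + 8q)
Step 1: at (2.5, -1), ∇E = (12, -0.5) → (2.5, -1) − 0.125·(12, -0.5) = (1, -0.9375)
Step 2: at (1, -0.9375), ∇E = (3.1875, -4.5) → (1, -0.9375) − 0.125·(3.1875, -4.5) = (0.6015625, -0.375)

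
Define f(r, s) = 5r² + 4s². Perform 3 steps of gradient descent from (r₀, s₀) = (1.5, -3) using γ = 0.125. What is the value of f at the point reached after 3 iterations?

∇f = (10r, 8s)
(r₁, s₁) = (1.5, -3) − 0.125·(15, -24) = (-0.375, 0)
(r₂, s₂) = (-0.375, 0) − 0.125·(-3.75, 0) = (0.09375, 0)
(r₃, s₃) = (0.09375, 0) − 0.125·(0.9375, 0) = (-0.0234375, 0)
f(-0.0234375, 0) = 0.00274658203125

0.00274658203125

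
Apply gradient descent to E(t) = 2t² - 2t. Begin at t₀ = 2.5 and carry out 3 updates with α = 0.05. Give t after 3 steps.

E′(t) = 4t - 2
t₁ = 2.5 − 0.05·8 = 2.1
t₂ = 2.1 − 0.05·6.4 = 1.78
t₃ = 1.78 − 0.05·5.12 = 1.524

1.524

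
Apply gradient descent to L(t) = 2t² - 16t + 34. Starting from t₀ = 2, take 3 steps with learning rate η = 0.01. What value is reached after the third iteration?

L′(t) = 4t - 16
Step 1: L′(2) = -8; t₁ = 2 − 0.01·(-8) = 2.08
Step 2: L′(2.08) = -7.68; t₂ = 2.08 − 0.01·(-7.68) = 2.1568
Step 3: L′(2.1568) = -7.3728; t₃ = 2.1568 − 0.01·(-7.3728) = 2.230528

2.230528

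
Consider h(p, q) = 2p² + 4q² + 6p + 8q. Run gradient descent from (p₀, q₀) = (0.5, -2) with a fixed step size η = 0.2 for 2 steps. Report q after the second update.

-1.36

∇h = (4p + 6, 8q + 8)
(p₁, q₁) = (0.5, -2) − 0.2·(8, -8) = (-1.1, -0.4)
(p₂, q₂) = (-1.1, -0.4) − 0.2·(1.6, 4.8) = (-1.42, -1.36)
q = -1.36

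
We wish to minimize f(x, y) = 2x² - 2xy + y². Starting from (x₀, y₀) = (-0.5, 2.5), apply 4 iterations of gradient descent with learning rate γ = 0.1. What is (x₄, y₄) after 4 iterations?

∇f = (4x - 2y, -2x + 2y)
(x₁, y₁) = (-0.5, 2.5) − 0.1·(-7, 6) = (0.2, 1.9)
(x₂, y₂) = (0.2, 1.9) − 0.1·(-3, 3.4) = (0.5, 1.56)
(x₃, y₃) = (0.5, 1.56) − 0.1·(-1.12, 2.12) = (0.612, 1.348)
(x₄, y₄) = (0.612, 1.348) − 0.1·(-0.248, 1.472) = (0.6368, 1.2008)

(0.6368, 1.2008)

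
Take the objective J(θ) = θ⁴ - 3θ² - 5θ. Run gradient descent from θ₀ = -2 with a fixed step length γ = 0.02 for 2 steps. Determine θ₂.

-1.31

J′(θ) = 4θ³ - 6θ - 5
θ₁ = -2 − 0.02·(-25) = -1.5
θ₂ = -1.5 − 0.02·(-9.5) = -1.31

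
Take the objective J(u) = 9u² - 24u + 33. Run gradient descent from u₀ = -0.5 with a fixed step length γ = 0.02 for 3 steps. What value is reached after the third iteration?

J′(u) = 18u - 24
u₁ = -0.5 − 0.02·(-33) = 0.16
u₂ = 0.16 − 0.02·(-21.12) = 0.5824
u₃ = 0.5824 − 0.02·(-13.5168) = 0.852736

0.852736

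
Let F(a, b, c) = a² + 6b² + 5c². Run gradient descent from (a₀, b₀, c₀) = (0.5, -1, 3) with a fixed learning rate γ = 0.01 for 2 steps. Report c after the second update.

∇F = (2a, 12b, 10c)
Step 1: at (0.5, -1, 3), ∇F = (1, -12, 30) → (0.5, -1, 3) − 0.01·(1, -12, 30) = (0.49, -0.88, 2.7)
Step 2: at (0.49, -0.88, 2.7), ∇F = (0.98, -10.56, 27) → (0.49, -0.88, 2.7) − 0.01·(0.98, -10.56, 27) = (0.4802, -0.7744, 2.43)
c = 2.43

2.43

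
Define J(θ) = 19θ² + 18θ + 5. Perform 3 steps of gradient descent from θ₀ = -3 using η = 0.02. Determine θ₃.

J′(θ) = 38θ + 18
θ₁ = -3 − 0.02·(-96) = -1.08
θ₂ = -1.08 − 0.02·(-23.04) = -0.6192
θ₃ = -0.6192 − 0.02·(-5.5296) = -0.508608

-0.508608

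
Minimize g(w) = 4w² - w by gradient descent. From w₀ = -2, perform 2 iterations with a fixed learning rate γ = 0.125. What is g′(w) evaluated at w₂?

g′(w) = 8w - 1
w₁ = -2 − 0.125·(-17) = 0.125
w₂ = 0.125 − 0.125·0 = 0.125
g′(w) at (0.125) = 0

0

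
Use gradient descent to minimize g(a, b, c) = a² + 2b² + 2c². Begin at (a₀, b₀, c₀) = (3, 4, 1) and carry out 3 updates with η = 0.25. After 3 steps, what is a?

∇g = (2a, 4b, 4c)
(a₁, b₁, c₁) = (3, 4, 1) − 0.25·(6, 16, 4) = (1.5, 0, 0)
(a₂, b₂, c₂) = (1.5, 0, 0) − 0.25·(3, 0, 0) = (0.75, 0, 0)
(a₃, b₃, c₃) = (0.75, 0, 0) − 0.25·(1.5, 0, 0) = (0.375, 0, 0)
a = 0.375

0.375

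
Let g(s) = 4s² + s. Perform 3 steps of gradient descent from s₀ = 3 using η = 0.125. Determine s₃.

g′(s) = 8s + 1
Step 1: g′(3) = 25; s₁ = 3 − 0.125·25 = -0.125
Step 2: g′(-0.125) = 0; s₂ = -0.125 − 0.125·0 = -0.125
Step 3: g′(-0.125) = 0; s₃ = -0.125 − 0.125·0 = -0.125

-0.125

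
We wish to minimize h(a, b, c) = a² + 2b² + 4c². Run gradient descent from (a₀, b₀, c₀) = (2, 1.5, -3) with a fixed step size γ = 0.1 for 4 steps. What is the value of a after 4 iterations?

∇h = (2a, 4b, 8c)
Step 1: at (2, 1.5, -3), ∇h = (4, 6, -24) → (2, 1.5, -3) − 0.1·(4, 6, -24) = (1.6, 0.9, -0.6)
Step 2: at (1.6, 0.9, -0.6), ∇h = (3.2, 3.6, -4.8) → (1.6, 0.9, -0.6) − 0.1·(3.2, 3.6, -4.8) = (1.28, 0.54, -0.12)
Step 3: at (1.28, 0.54, -0.12), ∇h = (2.56, 2.16, -0.96) → (1.28, 0.54, -0.12) − 0.1·(2.56, 2.16, -0.96) = (1.024, 0.324, -0.024)
Step 4: at (1.024, 0.324, -0.024), ∇h = (2.048, 1.296, -0.192) → (1.024, 0.324, -0.024) − 0.1·(2.048, 1.296, -0.192) = (0.8192, 0.1944, -0.0048)
a = 0.8192

0.8192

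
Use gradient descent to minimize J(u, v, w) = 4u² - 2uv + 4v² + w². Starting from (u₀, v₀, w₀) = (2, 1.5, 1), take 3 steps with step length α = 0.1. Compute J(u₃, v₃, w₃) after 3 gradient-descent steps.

0.337408

∇J = (8u - 2v, -2u + 8v, 2w)
Step 1: at (2, 1.5, 1), ∇J = (13, 8, 2) → (2, 1.5, 1) − 0.1·(13, 8, 2) = (0.7, 0.7, 0.8)
Step 2: at (0.7, 0.7, 0.8), ∇J = (4.2, 4.2, 1.6) → (0.7, 0.7, 0.8) − 0.1·(4.2, 4.2, 1.6) = (0.28, 0.28, 0.64)
Step 3: at (0.28, 0.28, 0.64), ∇J = (1.68, 1.68, 1.28) → (0.28, 0.28, 0.64) − 0.1·(1.68, 1.68, 1.28) = (0.112, 0.112, 0.512)
J(0.112, 0.112, 0.512) = 0.337408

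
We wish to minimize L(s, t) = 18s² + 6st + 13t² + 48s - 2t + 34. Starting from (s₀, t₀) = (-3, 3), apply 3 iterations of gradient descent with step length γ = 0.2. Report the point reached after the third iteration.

(157.464, -86.456)

∇L = (36s + 6t + 48, 6s + 26t - 2)
Step 1: at (-3, 3), ∇L = (-42, 58) → (-3, 3) − 0.2·(-42, 58) = (5.4, -8.6)
Step 2: at (5.4, -8.6), ∇L = (190.8, -193.2) → (5.4, -8.6) − 0.2·(190.8, -193.2) = (-32.76, 30.04)
Step 3: at (-32.76, 30.04), ∇L = (-951.12, 582.48) → (-32.76, 30.04) − 0.2·(-951.12, 582.48) = (157.464, -86.456)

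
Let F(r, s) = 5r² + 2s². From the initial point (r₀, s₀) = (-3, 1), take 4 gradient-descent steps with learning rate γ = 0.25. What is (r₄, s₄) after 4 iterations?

∇F = (10r, 4s)
(r₁, s₁) = (-3, 1) − 0.25·(-30, 4) = (4.5, 0)
(r₂, s₂) = (4.5, 0) − 0.25·(45, 0) = (-6.75, 0)
(r₃, s₃) = (-6.75, 0) − 0.25·(-67.5, 0) = (10.125, 0)
(r₄, s₄) = (10.125, 0) − 0.25·(101.25, 0) = (-15.1875, 0)

(-15.1875, 0)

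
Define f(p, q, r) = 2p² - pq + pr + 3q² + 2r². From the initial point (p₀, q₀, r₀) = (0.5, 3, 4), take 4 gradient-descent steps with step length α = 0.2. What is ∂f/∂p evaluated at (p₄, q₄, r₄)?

-0.1456

∇f = (4p - q + r, -p + 6q, p + 4r)
Step 1: at (0.5, 3, 4), ∇f = (3, 17.5, 16.5) → (0.5, 3, 4) − 0.2·(3, 17.5, 16.5) = (-0.1, -0.5, 0.7)
Step 2: at (-0.1, -0.5, 0.7), ∇f = (0.8, -2.9, 2.7) → (-0.1, -0.5, 0.7) − 0.2·(0.8, -2.9, 2.7) = (-0.26, 0.08, 0.16)
Step 3: at (-0.26, 0.08, 0.16), ∇f = (-0.96, 0.74, 0.38) → (-0.26, 0.08, 0.16) − 0.2·(-0.96, 0.74, 0.38) = (-0.068, -0.068, 0.084)
Step 4: at (-0.068, -0.068, 0.084), ∇f = (-0.12, -0.34, 0.268) → (-0.068, -0.068, 0.084) − 0.2·(-0.12, -0.34, 0.268) = (-0.044, 0, 0.0304)
∂f/∂p at (-0.044, 0, 0.0304) = -0.1456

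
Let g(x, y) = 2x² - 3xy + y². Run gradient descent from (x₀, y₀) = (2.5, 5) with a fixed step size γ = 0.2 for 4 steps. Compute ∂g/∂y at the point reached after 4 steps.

-0.816

∇g = (4x - 3y, -3x + 2y)
Step 1: at (2.5, 5), ∇g = (-5, 2.5) → (2.5, 5) − 0.2·(-5, 2.5) = (3.5, 4.5)
Step 2: at (3.5, 4.5), ∇g = (0.5, -1.5) → (3.5, 4.5) − 0.2·(0.5, -1.5) = (3.4, 4.8)
Step 3: at (3.4, 4.8), ∇g = (-0.8, -0.6) → (3.4, 4.8) − 0.2·(-0.8, -0.6) = (3.56, 4.92)
Step 4: at (3.56, 4.92), ∇g = (-0.52, -0.84) → (3.56, 4.92) − 0.2·(-0.52, -0.84) = (3.664, 5.088)
∂g/∂y at (3.664, 5.088) = -0.816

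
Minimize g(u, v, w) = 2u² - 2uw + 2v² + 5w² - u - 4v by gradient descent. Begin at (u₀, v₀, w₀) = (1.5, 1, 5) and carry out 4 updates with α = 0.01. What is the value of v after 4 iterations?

∇g = (4u - 2w - 1, 4v - 4, -2u + 10w)
(u₁, v₁, w₁) = (1.5, 1, 5) − 0.01·(-5, 0, 47) = (1.55, 1, 4.53)
(u₂, v₂, w₂) = (1.55, 1, 4.53) − 0.01·(-3.86, 0, 42.2) = (1.5886, 1, 4.108)
(u₃, v₃, w₃) = (1.5886, 1, 4.108) − 0.01·(-2.8616, 0, 37.9028) = (1.617216, 1, 3.728972)
(u₄, v₄, w₄) = (1.617216, 1, 3.728972) − 0.01·(-1.98908, 0, 34.055288) = (1.6371068, 1, 3.38841912)
v = 1

1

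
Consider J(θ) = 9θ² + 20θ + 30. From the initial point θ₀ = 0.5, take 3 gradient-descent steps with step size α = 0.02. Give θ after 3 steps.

J′(θ) = 18θ + 20
Step 1: J′(0.5) = 29; θ₁ = 0.5 − 0.02·29 = -0.08
Step 2: J′(-0.08) = 18.56; θ₂ = -0.08 − 0.02·18.56 = -0.4512
Step 3: J′(-0.4512) = 11.8784; θ₃ = -0.4512 − 0.02·11.8784 = -0.688768

-0.688768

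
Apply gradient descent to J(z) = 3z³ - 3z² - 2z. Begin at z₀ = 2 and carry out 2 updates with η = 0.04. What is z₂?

1.017216

J′(z) = 9z² - 6z - 2
z₁ = 2 − 0.04·22 = 1.12
z₂ = 1.12 − 0.04·2.5696 = 1.017216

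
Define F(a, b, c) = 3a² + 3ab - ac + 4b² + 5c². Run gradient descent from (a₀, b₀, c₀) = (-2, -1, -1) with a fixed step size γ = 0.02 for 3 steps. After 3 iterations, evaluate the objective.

7.743266874624

∇F = (6a + 3b - c, 3a + 8b, -a + 10c)
(a₁, b₁, c₁) = (-2, -1, -1) − 0.02·(-14, -14, -8) = (-1.72, -0.72, -0.84)
(a₂, b₂, c₂) = (-1.72, -0.72, -0.84) − 0.02·(-11.64, -10.92, -6.68) = (-1.4872, -0.5016, -0.7064)
(a₃, b₃, c₃) = (-1.4872, -0.5016, -0.7064) − 0.02·(-9.7216, -8.4744, -5.5768) = (-1.292768, -0.332112, -0.594864)
F(-1.292768, -0.332112, -0.594864) = 7.743266874624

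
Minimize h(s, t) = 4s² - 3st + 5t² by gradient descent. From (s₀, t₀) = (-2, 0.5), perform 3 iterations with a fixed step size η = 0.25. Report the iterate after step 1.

∇h = (8s - 3t, -3s + 10t)
Step 1: at (-2, 0.5), ∇h = (-17.5, 11) → (-2, 0.5) − 0.25·(-17.5, 11) = (2.375, -2.25)

(2.375, -2.25)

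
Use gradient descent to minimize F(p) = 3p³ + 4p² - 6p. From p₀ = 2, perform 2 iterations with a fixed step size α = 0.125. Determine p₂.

-15.0703125

F′(p) = 9p² + 8p - 6
Step 1: F′(2) = 46; p₁ = 2 − 0.125·46 = -3.75
Step 2: F′(-3.75) = 90.5625; p₂ = -3.75 − 0.125·90.5625 = -15.0703125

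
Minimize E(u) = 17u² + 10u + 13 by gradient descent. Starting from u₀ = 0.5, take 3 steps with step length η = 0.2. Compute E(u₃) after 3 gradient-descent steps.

E′(u) = 34u + 10
Step 1: E′(0.5) = 27; u₁ = 0.5 − 0.2·27 = -4.9
Step 2: E′(-4.9) = -156.6; u₂ = -4.9 − 0.2·(-156.6) = 26.42
Step 3: E′(26.42) = 908.28; u₃ = 26.42 − 0.2·908.28 = -155.236
E(-155.236) = 408130.306832

408130.306832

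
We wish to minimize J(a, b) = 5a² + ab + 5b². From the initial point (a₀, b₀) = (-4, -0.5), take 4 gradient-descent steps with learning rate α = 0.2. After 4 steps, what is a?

∇J = (10a + b, a + 10b)
Step 1: at (-4, -0.5), ∇J = (-40.5, -9) → (-4, -0.5) − 0.2·(-40.5, -9) = (4.1, 1.3)
Step 2: at (4.1, 1.3), ∇J = (42.3, 17.1) → (4.1, 1.3) − 0.2·(42.3, 17.1) = (-4.36, -2.12)
Step 3: at (-4.36, -2.12), ∇J = (-45.72, -25.56) → (-4.36, -2.12) − 0.2·(-45.72, -25.56) = (4.784, 2.992)
Step 4: at (4.784, 2.992), ∇J = (50.832, 34.704) → (4.784, 2.992) − 0.2·(50.832, 34.704) = (-5.3824, -3.9488)
a = -5.3824

-5.3824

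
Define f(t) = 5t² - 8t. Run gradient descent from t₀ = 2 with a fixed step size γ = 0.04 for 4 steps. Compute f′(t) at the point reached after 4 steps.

1.5552

f′(t) = 10t - 8
Step 1: f′(2) = 12; t₁ = 2 − 0.04·12 = 1.52
Step 2: f′(1.52) = 7.2; t₂ = 1.52 − 0.04·7.2 = 1.232
Step 3: f′(1.232) = 4.32; t₃ = 1.232 − 0.04·4.32 = 1.0592
Step 4: f′(1.0592) = 2.592; t₄ = 1.0592 − 0.04·2.592 = 0.95552
f′(t) at (0.95552) = 1.5552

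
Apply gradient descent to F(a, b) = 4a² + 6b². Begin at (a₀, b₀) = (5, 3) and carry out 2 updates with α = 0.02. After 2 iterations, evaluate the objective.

67.80271104

∇F = (8a, 12b)
Step 1: at (5, 3), ∇F = (40, 36) → (5, 3) − 0.02·(40, 36) = (4.2, 2.28)
Step 2: at (4.2, 2.28), ∇F = (33.6, 27.36) → (4.2, 2.28) − 0.02·(33.6, 27.36) = (3.528, 1.7328)
F(3.528, 1.7328) = 67.80271104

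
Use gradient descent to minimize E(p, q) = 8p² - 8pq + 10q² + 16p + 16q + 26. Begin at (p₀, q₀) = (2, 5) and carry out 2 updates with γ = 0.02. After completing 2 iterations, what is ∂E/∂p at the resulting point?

24.384

∇E = (16p - 8q + 16, -8p + 20q + 16)
(p₁, q₁) = (2, 5) − 0.02·(8, 100) = (1.84, 3)
(p₂, q₂) = (1.84, 3) − 0.02·(21.44, 61.28) = (1.4112, 1.7744)
∂E/∂p at (1.4112, 1.7744) = 24.384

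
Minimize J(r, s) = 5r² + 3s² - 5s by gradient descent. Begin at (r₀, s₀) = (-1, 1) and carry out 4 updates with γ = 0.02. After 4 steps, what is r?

∇J = (10r, 6s - 5)
Step 1: at (-1, 1), ∇J = (-10, 1) → (-1, 1) − 0.02·(-10, 1) = (-0.8, 0.98)
Step 2: at (-0.8, 0.98), ∇J = (-8, 0.88) → (-0.8, 0.98) − 0.02·(-8, 0.88) = (-0.64, 0.9624)
Step 3: at (-0.64, 0.9624), ∇J = (-6.4, 0.7744) → (-0.64, 0.9624) − 0.02·(-6.4, 0.7744) = (-0.512, 0.946912)
Step 4: at (-0.512, 0.946912), ∇J = (-5.12, 0.681472) → (-0.512, 0.946912) − 0.02·(-5.12, 0.681472) = (-0.4096, 0.93328256)
r = -0.4096

-0.4096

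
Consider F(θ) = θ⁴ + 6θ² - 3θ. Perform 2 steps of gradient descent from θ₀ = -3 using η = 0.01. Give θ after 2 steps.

F′(θ) = 4θ³ + 12θ - 3
Step 1: F′(-3) = -147; θ₁ = -3 − 0.01·(-147) = -1.53
Step 2: F′(-1.53) = -35.686308; θ₂ = -1.53 − 0.01·(-35.686308) = -1.17313692

-1.17313692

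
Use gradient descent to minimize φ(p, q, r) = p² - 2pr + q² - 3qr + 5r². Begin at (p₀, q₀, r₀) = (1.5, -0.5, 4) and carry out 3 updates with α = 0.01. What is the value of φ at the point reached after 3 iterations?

∇φ = (2p - 2r, 2q - 3r, -2p - 3q + 10r)
(p₁, q₁, r₁) = (1.5, -0.5, 4) − 0.01·(-5, -13, 38.5) = (1.55, -0.37, 3.615)
(p₂, q₂, r₂) = (1.55, -0.37, 3.615) − 0.01·(-4.13, -11.585, 34.16) = (1.5913, -0.25415, 3.2734)
(p₃, q₃, r₃) = (1.5913, -0.25415, 3.2734) − 0.01·(-3.3642, -10.3285, 30.31385) = (1.624942, -0.150865, 2.9702615)
φ(1.624942, -0.150865, 2.9702615) = 38.46678382242675

38.46678382242675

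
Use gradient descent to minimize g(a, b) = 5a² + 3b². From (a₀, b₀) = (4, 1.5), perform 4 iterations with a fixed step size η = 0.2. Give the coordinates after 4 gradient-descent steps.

(4, 0.0024)

∇g = (10a, 6b)
(a₁, b₁) = (4, 1.5) − 0.2·(40, 9) = (-4, -0.3)
(a₂, b₂) = (-4, -0.3) − 0.2·(-40, -1.8) = (4, 0.06)
(a₃, b₃) = (4, 0.06) − 0.2·(40, 0.36) = (-4, -0.012)
(a₄, b₄) = (-4, -0.012) − 0.2·(-40, -0.072) = (4, 0.0024)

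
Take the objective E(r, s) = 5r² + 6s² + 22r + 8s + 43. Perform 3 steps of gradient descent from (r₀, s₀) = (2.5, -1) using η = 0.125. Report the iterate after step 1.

∇E = (10r + 22, 12s + 8)
Step 1: at (2.5, -1), ∇E = (47, -4) → (2.5, -1) − 0.125·(47, -4) = (-3.375, -0.5)

(-3.375, -0.5)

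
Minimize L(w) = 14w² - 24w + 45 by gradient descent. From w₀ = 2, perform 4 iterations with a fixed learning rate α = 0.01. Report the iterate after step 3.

L′(w) = 28w - 24
Step 1: L′(2) = 32; w₁ = 2 − 0.01·32 = 1.68
Step 2: L′(1.68) = 23.04; w₂ = 1.68 − 0.01·23.04 = 1.4496
Step 3: L′(1.4496) = 16.5888; w₃ = 1.4496 − 0.01·16.5888 = 1.283712

1.283712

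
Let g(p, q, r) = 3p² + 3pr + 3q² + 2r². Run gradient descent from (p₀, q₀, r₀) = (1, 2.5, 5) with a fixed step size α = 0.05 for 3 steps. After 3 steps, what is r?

2.561875

∇g = (6p + 3r, 6q, 3p + 4r)
(p₁, q₁, r₁) = (1, 2.5, 5) − 0.05·(21, 15, 23) = (-0.05, 1.75, 3.85)
(p₂, q₂, r₂) = (-0.05, 1.75, 3.85) − 0.05·(11.25, 10.5, 15.25) = (-0.6125, 1.225, 3.0875)
(p₃, q₃, r₃) = (-0.6125, 1.225, 3.0875) − 0.05·(5.5875, 7.35, 10.5125) = (-0.891875, 0.8575, 2.561875)
r = 2.561875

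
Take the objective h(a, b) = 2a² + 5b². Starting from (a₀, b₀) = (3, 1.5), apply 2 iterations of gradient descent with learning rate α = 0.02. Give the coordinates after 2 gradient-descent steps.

(2.5392, 0.96)

∇h = (4a, 10b)
(a₁, b₁) = (3, 1.5) − 0.02·(12, 15) = (2.76, 1.2)
(a₂, b₂) = (2.76, 1.2) − 0.02·(11.04, 12) = (2.5392, 0.96)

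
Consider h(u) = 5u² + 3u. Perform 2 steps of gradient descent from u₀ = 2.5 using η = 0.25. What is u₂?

h′(u) = 10u + 3
u₁ = 2.5 − 0.25·28 = -4.5
u₂ = -4.5 − 0.25·(-42) = 6

6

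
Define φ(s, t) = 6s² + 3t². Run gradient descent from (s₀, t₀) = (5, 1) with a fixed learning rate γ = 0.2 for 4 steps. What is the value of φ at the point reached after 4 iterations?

2213.68359168

∇φ = (12s, 6t)
(s₁, t₁) = (5, 1) − 0.2·(60, 6) = (-7, -0.2)
(s₂, t₂) = (-7, -0.2) − 0.2·(-84, -1.2) = (9.8, 0.04)
(s₃, t₃) = (9.8, 0.04) − 0.2·(117.6, 0.24) = (-13.72, -0.008)
(s₄, t₄) = (-13.72, -0.008) − 0.2·(-164.64, -0.048) = (19.208, 0.0016)
φ(19.208, 0.0016) = 2213.68359168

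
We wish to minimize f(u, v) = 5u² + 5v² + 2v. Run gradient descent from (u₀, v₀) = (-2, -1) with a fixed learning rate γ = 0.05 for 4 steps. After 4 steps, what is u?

-0.125

∇f = (10u, 10v + 2)
(u₁, v₁) = (-2, -1) − 0.05·(-20, -8) = (-1, -0.6)
(u₂, v₂) = (-1, -0.6) − 0.05·(-10, -4) = (-0.5, -0.4)
(u₃, v₃) = (-0.5, -0.4) − 0.05·(-5, -2) = (-0.25, -0.3)
(u₄, v₄) = (-0.25, -0.3) − 0.05·(-2.5, -1) = (-0.125, -0.25)
u = -0.125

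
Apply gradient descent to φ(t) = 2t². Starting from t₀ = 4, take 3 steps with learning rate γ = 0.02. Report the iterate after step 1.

φ′(t) = 4t
Step 1: φ′(4) = 16; t₁ = 4 − 0.02·16 = 3.68

3.68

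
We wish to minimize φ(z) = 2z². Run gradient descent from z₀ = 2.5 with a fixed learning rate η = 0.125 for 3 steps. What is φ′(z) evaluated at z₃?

φ′(z) = 4z
z₁ = 2.5 − 0.125·10 = 1.25
z₂ = 1.25 − 0.125·5 = 0.625
z₃ = 0.625 − 0.125·2.5 = 0.3125
φ′(z) at (0.3125) = 1.25

1.25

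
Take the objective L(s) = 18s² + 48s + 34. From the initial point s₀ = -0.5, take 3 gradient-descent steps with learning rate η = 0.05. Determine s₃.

L′(s) = 36s + 48
Step 1: L′(-0.5) = 30; s₁ = -0.5 − 0.05·30 = -2
Step 2: L′(-2) = -24; s₂ = -2 − 0.05·(-24) = -0.8
Step 3: L′(-0.8) = 19.2; s₃ = -0.8 − 0.05·19.2 = -1.76

-1.76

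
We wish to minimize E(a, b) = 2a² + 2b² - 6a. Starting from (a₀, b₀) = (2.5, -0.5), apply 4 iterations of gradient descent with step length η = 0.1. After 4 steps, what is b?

-0.0648

∇E = (4a - 6, 4b)
(a₁, b₁) = (2.5, -0.5) − 0.1·(4, -2) = (2.1, -0.3)
(a₂, b₂) = (2.1, -0.3) − 0.1·(2.4, -1.2) = (1.86, -0.18)
(a₃, b₃) = (1.86, -0.18) − 0.1·(1.44, -0.72) = (1.716, -0.108)
(a₄, b₄) = (1.716, -0.108) − 0.1·(0.864, -0.432) = (1.6296, -0.0648)
b = -0.0648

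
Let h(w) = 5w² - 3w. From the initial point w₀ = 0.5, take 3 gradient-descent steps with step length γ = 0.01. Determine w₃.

0.4458

h′(w) = 10w - 3
Step 1: h′(0.5) = 2; w₁ = 0.5 − 0.01·2 = 0.48
Step 2: h′(0.48) = 1.8; w₂ = 0.48 − 0.01·1.8 = 0.462
Step 3: h′(0.462) = 1.62; w₃ = 0.462 − 0.01·1.62 = 0.4458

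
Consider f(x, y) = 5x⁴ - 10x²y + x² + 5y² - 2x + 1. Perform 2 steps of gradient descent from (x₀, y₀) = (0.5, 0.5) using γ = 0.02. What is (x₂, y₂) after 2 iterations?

(0.6157228, 0.42498)

∇f = (20x³ - 20xy + 2x - 2, -10x² + 10y)
Step 1: at (0.5, 0.5), ∇f = (-3.5, 2.5) → (0.5, 0.5) − 0.02·(-3.5, 2.5) = (0.57, 0.45)
Step 2: at (0.57, 0.45), ∇f = (-2.28614, 1.251) → (0.57, 0.45) − 0.02·(-2.28614, 1.251) = (0.6157228, 0.42498)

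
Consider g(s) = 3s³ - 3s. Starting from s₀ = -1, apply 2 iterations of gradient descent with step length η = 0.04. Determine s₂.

g′(s) = 9s² - 3
Step 1: g′(-1) = 6; s₁ = -1 − 0.04·6 = -1.24
Step 2: g′(-1.24) = 10.8384; s₂ = -1.24 − 0.04·10.8384 = -1.673536

-1.673536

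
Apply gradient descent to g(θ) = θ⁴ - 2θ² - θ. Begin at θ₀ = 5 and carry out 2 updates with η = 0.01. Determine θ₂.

0.22802956

g′(θ) = 4θ³ - 4θ - 1
Step 1: g′(5) = 479; θ₁ = 5 − 0.01·479 = 0.21
Step 2: g′(0.21) = -1.802956; θ₂ = 0.21 − 0.01·(-1.802956) = 0.22802956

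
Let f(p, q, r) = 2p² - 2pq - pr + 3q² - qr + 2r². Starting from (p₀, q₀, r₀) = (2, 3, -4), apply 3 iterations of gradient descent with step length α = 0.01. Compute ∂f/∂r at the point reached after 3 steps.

∇f = (4p - 2q - r, -2p + 6q - r, -p - q + 4r)
Step 1: at (2, 3, -4), ∇f = (6, 18, -21) → (2, 3, -4) − 0.01·(6, 18, -21) = (1.94, 2.82, -3.79)
Step 2: at (1.94, 2.82, -3.79), ∇f = (5.91, 16.83, -19.92) → (1.94, 2.82, -3.79) − 0.01·(5.91, 16.83, -19.92) = (1.8809, 2.6517, -3.5908)
Step 3: at (1.8809, 2.6517, -3.5908), ∇f = (5.811, 15.7392, -18.8958) → (1.8809, 2.6517, -3.5908) − 0.01·(5.811, 15.7392, -18.8958) = (1.82279, 2.494308, -3.401842)
∂f/∂r at (1.82279, 2.494308, -3.401842) = -17.924466

-17.924466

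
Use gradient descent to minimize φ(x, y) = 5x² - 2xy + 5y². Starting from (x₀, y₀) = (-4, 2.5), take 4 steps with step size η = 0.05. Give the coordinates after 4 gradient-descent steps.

(-0.1804, -0.014)

∇φ = (10x - 2y, -2x + 10y)
(x₁, y₁) = (-4, 2.5) − 0.05·(-45, 33) = (-1.75, 0.85)
(x₂, y₂) = (-1.75, 0.85) − 0.05·(-19.2, 12) = (-0.79, 0.25)
(x₃, y₃) = (-0.79, 0.25) − 0.05·(-8.4, 4.08) = (-0.37, 0.046)
(x₄, y₄) = (-0.37, 0.046) − 0.05·(-3.792, 1.2) = (-0.1804, -0.014)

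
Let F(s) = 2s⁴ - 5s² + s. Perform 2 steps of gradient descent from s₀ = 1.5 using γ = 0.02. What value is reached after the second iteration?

1.16294016

F′(s) = 8s³ - 10s + 1
s₁ = 1.5 − 0.02·13 = 1.24
s₂ = 1.24 − 0.02·3.852992 = 1.16294016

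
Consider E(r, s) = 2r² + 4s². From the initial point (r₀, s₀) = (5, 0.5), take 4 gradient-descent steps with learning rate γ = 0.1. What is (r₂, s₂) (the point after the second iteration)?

∇E = (4r, 8s)
Step 1: at (5, 0.5), ∇E = (20, 4) → (5, 0.5) − 0.1·(20, 4) = (3, 0.1)
Step 2: at (3, 0.1), ∇E = (12, 0.8) → (3, 0.1) − 0.1·(12, 0.8) = (1.8, 0.02)

(1.8, 0.02)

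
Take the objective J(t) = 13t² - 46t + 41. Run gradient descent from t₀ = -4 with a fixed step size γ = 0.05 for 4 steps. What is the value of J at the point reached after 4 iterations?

J′(t) = 26t - 46
Step 1: J′(-4) = -150; t₁ = -4 − 0.05·(-150) = 3.5
Step 2: J′(3.5) = 45; t₂ = 3.5 − 0.05·45 = 1.25
Step 3: J′(1.25) = -13.5; t₃ = 1.25 − 0.05·(-13.5) = 1.925
Step 4: J′(1.925) = 4.05; t₄ = 1.925 − 0.05·4.05 = 1.7225
J(1.7225) = 0.33608125

0.33608125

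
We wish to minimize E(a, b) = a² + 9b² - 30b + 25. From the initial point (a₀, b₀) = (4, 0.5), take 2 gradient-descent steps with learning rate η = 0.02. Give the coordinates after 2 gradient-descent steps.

(3.6864, 1.1888)

∇E = (2a, 18b - 30)
Step 1: at (4, 0.5), ∇E = (8, -21) → (4, 0.5) − 0.02·(8, -21) = (3.84, 0.92)
Step 2: at (3.84, 0.92), ∇E = (7.68, -13.44) → (3.84, 0.92) − 0.02·(7.68, -13.44) = (3.6864, 1.1888)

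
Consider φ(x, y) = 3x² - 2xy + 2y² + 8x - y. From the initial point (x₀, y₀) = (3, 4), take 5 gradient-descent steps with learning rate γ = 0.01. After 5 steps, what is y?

3.55171144

∇φ = (6x - 2y + 8, -2x + 4y - 1)
(x₁, y₁) = (3, 4) − 0.01·(18, 9) = (2.82, 3.91)
(x₂, y₂) = (2.82, 3.91) − 0.01·(17.1, 9) = (2.649, 3.82)
(x₃, y₃) = (2.649, 3.82) − 0.01·(16.254, 8.982) = (2.48646, 3.73018)
(x₄, y₄) = (2.48646, 3.73018) − 0.01·(15.4584, 8.9478) = (2.331876, 3.640702)
(x₅, y₅) = (2.331876, 3.640702) − 0.01·(14.709852, 8.899056) = (2.18477748, 3.55171144)
y = 3.55171144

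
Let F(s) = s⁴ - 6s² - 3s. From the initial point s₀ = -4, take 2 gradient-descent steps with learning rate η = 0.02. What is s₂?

F′(s) = 4s³ - 12s - 3
Step 1: F′(-4) = -211; s₁ = -4 − 0.02·(-211) = 0.22
Step 2: F′(0.22) = -5.597408; s₂ = 0.22 − 0.02·(-5.597408) = 0.33194816

0.33194816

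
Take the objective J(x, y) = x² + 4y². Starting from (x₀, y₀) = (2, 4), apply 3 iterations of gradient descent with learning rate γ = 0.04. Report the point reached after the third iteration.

∇J = (2x, 8y)
(x₁, y₁) = (2, 4) − 0.04·(4, 32) = (1.84, 2.72)
(x₂, y₂) = (1.84, 2.72) − 0.04·(3.68, 21.76) = (1.6928, 1.8496)
(x₃, y₃) = (1.6928, 1.8496) − 0.04·(3.3856, 14.7968) = (1.557376, 1.257728)

(1.557376, 1.257728)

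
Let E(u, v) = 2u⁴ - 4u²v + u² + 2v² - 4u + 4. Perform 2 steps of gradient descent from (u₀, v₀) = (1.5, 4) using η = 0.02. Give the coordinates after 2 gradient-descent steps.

(1.97232256, 3.852288)

∇E = (8u³ - 8uv + 2u - 4, -4u² + 4v)
Step 1: at (1.5, 4), ∇E = (-22, 7) → (1.5, 4) − 0.02·(-22, 7) = (1.94, 3.86)
Step 2: at (1.94, 3.86), ∇E = (-1.616128, 0.3856) → (1.94, 3.86) − 0.02·(-1.616128, 0.3856) = (1.97232256, 3.852288)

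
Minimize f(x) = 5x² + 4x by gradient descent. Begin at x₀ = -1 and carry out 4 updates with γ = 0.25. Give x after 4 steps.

-3.4375

f′(x) = 10x + 4
x₁ = -1 − 0.25·(-6) = 0.5
x₂ = 0.5 − 0.25·9 = -1.75
x₃ = -1.75 − 0.25·(-13.5) = 1.625
x₄ = 1.625 − 0.25·20.25 = -3.4375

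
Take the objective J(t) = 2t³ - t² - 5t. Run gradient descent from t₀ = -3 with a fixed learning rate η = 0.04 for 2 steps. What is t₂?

J′(t) = 6t² - 2t - 5
Step 1: J′(-3) = 55; t₁ = -3 − 0.04·55 = -5.2
Step 2: J′(-5.2) = 167.64; t₂ = -5.2 − 0.04·167.64 = -11.9056

-11.9056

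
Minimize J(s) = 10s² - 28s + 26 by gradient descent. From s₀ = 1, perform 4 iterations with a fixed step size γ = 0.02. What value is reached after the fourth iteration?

1.34816

J′(s) = 20s - 28
Step 1: J′(1) = -8; s₁ = 1 − 0.02·(-8) = 1.16
Step 2: J′(1.16) = -4.8; s₂ = 1.16 − 0.02·(-4.8) = 1.256
Step 3: J′(1.256) = -2.88; s₃ = 1.256 − 0.02·(-2.88) = 1.3136
Step 4: J′(1.3136) = -1.728; s₄ = 1.3136 − 0.02·(-1.728) = 1.34816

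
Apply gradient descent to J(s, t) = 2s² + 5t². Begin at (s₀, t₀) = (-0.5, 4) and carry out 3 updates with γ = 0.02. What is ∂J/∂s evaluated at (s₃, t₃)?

-1.557376

∇J = (4s, 10t)
(s₁, t₁) = (-0.5, 4) − 0.02·(-2, 40) = (-0.46, 3.2)
(s₂, t₂) = (-0.46, 3.2) − 0.02·(-1.84, 32) = (-0.4232, 2.56)
(s₃, t₃) = (-0.4232, 2.56) − 0.02·(-1.6928, 25.6) = (-0.389344, 2.048)
∂J/∂s at (-0.389344, 2.048) = -1.557376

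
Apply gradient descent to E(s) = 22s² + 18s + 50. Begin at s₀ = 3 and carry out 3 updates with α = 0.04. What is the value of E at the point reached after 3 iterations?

95.58804992

E′(s) = 44s + 18
s₁ = 3 − 0.04·150 = -3
s₂ = -3 − 0.04·(-114) = 1.56
s₃ = 1.56 − 0.04·86.64 = -1.9056
E(-1.9056) = 95.58804992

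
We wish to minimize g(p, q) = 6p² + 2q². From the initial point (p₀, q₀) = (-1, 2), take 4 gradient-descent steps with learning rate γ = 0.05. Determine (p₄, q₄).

∇g = (12p, 4q)
(p₁, q₁) = (-1, 2) − 0.05·(-12, 8) = (-0.4, 1.6)
(p₂, q₂) = (-0.4, 1.6) − 0.05·(-4.8, 6.4) = (-0.16, 1.28)
(p₃, q₃) = (-0.16, 1.28) − 0.05·(-1.92, 5.12) = (-0.064, 1.024)
(p₄, q₄) = (-0.064, 1.024) − 0.05·(-0.768, 4.096) = (-0.0256, 0.8192)

(-0.0256, 0.8192)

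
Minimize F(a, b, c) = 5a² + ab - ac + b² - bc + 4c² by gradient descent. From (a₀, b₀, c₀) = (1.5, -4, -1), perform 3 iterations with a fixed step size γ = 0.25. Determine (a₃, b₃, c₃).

∇F = (10a + b - c, a + 2b - c, -a - b + 8c)
(a₁, b₁, c₁) = (1.5, -4, -1) − 0.25·(12, -5.5, -5.5) = (-1.5, -2.625, 0.375)
(a₂, b₂, c₂) = (-1.5, -2.625, 0.375) − 0.25·(-18, -7.125, 7.125) = (3, -0.84375, -1.40625)
(a₃, b₃, c₃) = (3, -0.84375, -1.40625) − 0.25·(30.5625, 2.71875, -13.40625) = (-4.640625, -1.5234375, 1.9453125)

(-4.640625, -1.5234375, 1.9453125)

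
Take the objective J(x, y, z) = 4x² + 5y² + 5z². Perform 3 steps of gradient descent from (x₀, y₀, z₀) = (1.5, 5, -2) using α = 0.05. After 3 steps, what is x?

∇J = (8x, 10y, 10z)
Step 1: at (1.5, 5, -2), ∇J = (12, 50, -20) → (1.5, 5, -2) − 0.05·(12, 50, -20) = (0.9, 2.5, -1)
Step 2: at (0.9, 2.5, -1), ∇J = (7.2, 25, -10) → (0.9, 2.5, -1) − 0.05·(7.2, 25, -10) = (0.54, 1.25, -0.5)
Step 3: at (0.54, 1.25, -0.5), ∇J = (4.32, 12.5, -5) → (0.54, 1.25, -0.5) − 0.05·(4.32, 12.5, -5) = (0.324, 0.625, -0.25)
x = 0.324

0.324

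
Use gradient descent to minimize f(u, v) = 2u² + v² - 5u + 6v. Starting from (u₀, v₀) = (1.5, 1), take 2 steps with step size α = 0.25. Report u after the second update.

1.25

∇f = (4u - 5, 2v + 6)
(u₁, v₁) = (1.5, 1) − 0.25·(1, 8) = (1.25, -1)
(u₂, v₂) = (1.25, -1) − 0.25·(0, 4) = (1.25, -2)
u = 1.25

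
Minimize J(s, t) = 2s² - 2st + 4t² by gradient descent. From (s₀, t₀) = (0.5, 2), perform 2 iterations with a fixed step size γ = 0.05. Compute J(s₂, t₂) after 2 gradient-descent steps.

∇J = (4s - 2t, -2s + 8t)
Step 1: at (0.5, 2), ∇J = (-2, 15) → (0.5, 2) − 0.05·(-2, 15) = (0.6, 1.25)
Step 2: at (0.6, 1.25), ∇J = (-0.1, 8.8) → (0.6, 1.25) − 0.05·(-0.1, 8.8) = (0.605, 0.81)
J(0.605, 0.81) = 2.37635

2.37635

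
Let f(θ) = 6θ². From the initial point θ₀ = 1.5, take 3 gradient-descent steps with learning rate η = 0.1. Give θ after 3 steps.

-0.012

f′(θ) = 12θ
Step 1: f′(1.5) = 18; θ₁ = 1.5 − 0.1·18 = -0.3
Step 2: f′(-0.3) = -3.6; θ₂ = -0.3 − 0.1·(-3.6) = 0.06
Step 3: f′(0.06) = 0.72; θ₃ = 0.06 − 0.1·0.72 = -0.012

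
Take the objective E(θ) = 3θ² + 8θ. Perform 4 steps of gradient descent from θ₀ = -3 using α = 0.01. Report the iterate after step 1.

E′(θ) = 6θ + 8
θ₁ = -3 − 0.01·(-10) = -2.9

-2.9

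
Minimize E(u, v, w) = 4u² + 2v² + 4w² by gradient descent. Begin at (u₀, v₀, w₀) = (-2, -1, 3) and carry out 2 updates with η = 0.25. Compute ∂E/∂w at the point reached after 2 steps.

∇E = (8u, 4v, 8w)
(u₁, v₁, w₁) = (-2, -1, 3) − 0.25·(-16, -4, 24) = (2, 0, -3)
(u₂, v₂, w₂) = (2, 0, -3) − 0.25·(16, 0, -24) = (-2, 0, 3)
∂E/∂w at (-2, 0, 3) = 24

24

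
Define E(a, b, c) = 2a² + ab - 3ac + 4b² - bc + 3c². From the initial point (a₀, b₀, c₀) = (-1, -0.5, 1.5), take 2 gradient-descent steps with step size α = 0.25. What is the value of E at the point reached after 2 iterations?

46.126953125

∇E = (4a + b - 3c, a + 8b - c, -3a - b + 6c)
Step 1: at (-1, -0.5, 1.5), ∇E = (-9, -6.5, 12.5) → (-1, -0.5, 1.5) − 0.25·(-9, -6.5, 12.5) = (1.25, 1.125, -1.625)
Step 2: at (1.25, 1.125, -1.625), ∇E = (11, 11.875, -14.625) → (1.25, 1.125, -1.625) − 0.25·(11, 11.875, -14.625) = (-1.5, -1.84375, 2.03125)
E(-1.5, -1.84375, 2.03125) = 46.126953125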